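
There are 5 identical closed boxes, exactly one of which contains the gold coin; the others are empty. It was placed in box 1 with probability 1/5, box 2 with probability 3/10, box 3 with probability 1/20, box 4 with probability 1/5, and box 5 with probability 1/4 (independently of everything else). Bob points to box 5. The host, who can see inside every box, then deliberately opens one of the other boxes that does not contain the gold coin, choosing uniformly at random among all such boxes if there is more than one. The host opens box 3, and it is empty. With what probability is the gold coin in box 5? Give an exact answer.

15/71

Consider each possible location of the gold coin in turn.
If it is in either of boxes 1 and 4 (prior 1/5 each): the host has 3 equally likely choices, so probability 1/3; weight (1/5)·(1/3) = 1/15 each.
If it is in box 2 (prior 3/10): the host has 3 equally likely choices, so probability 1/3; weight (3/10)·(1/3) = 1/10.
If it is in box 3 (prior 1/20): the host opened box 3, so this case is ruled out; weight (1/20)·0 = 0.
If it is in box 5 (prior 1/4): the host has 4 equally likely choices, so probability 1/4; weight (1/4)·(1/4) = 1/16.
The weights sum to 71/240.
So P(the gold coin in box 5 | the host opened box 3) = (1/16) / (71/240) = 15/71.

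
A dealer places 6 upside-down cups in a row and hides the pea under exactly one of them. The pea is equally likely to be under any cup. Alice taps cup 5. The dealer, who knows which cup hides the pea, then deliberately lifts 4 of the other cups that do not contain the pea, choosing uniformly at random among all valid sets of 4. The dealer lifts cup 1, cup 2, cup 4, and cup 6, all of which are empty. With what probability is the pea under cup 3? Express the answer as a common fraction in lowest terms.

5/6

Consider each possible location of the pea in turn.
If it is under any of cups 1, 2, 4, and 6 (prior 1/6 each): that cup was opened and seen not to hold the prize — ruled out; weight (1/6)·0 = 0 each.
If it is under cup 3 (prior 1/6): the dealer has no choice, probability 1; weight (1/6)·1 = 1/6.
If it is under cup 5 (prior 1/6): the dealer has 5 equally likely choices, so probability 1/5; weight (1/6)·(1/5) = 1/30.
The weights sum to 1/5.
So P(the pea under cup 3 | the dealer opened cup 1, cup 2, cup 4, and cup 6) = (1/6) / (1/5) = 5/6.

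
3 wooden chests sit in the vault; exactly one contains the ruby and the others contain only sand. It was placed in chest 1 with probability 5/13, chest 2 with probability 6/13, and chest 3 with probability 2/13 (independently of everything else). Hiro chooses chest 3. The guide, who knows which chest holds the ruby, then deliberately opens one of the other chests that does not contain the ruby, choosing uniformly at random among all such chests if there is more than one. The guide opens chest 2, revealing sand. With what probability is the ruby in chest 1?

5/6

Condition on the true location of the ruby.
If it is in chest 1 (prior 5/13): the guide has no choice, probability 1; weight (5/13)·1 = 5/13.
If it is in chest 2 (prior 6/13): the guide opened chest 2, so this case is ruled out; weight (6/13)·0 = 0.
If it is in chest 3 (prior 2/13): the guide has 2 equally likely choices, so probability 1/2; weight (2/13)·(1/2) = 1/13.
The weights sum to 6/13.
So P(the ruby in chest 1 | the guide opened chest 2) = (5/13) / (6/13) = 5/6.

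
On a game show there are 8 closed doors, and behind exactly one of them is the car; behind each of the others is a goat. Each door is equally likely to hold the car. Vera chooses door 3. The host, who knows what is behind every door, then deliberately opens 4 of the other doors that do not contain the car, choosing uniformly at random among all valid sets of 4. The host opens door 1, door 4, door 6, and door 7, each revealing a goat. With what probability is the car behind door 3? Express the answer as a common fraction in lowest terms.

1/8

Consider each possible location of the car in turn.
If it is behind any of doors 1, 4, 6, and 7 (prior 1/8 each): that door was opened and seen not to hold the prize — ruled out; weight (1/8)·0 = 0 each.
If it is behind any of doors 2, 5, and 8 (prior 1/8 each): the host has 15 equally likely choices, so probability 1/15; weight (1/8)·(1/15) = 1/120 each.
If it is behind door 3 (prior 1/8): the host has 35 equally likely choices, so probability 1/35; weight (1/8)·(1/35) = 1/280.
The weights sum to 1/35.
So P(the car behind door 3 | the host opened door 1, door 4, door 6, and door 7) = (1/280) / (1/35) = 1/8.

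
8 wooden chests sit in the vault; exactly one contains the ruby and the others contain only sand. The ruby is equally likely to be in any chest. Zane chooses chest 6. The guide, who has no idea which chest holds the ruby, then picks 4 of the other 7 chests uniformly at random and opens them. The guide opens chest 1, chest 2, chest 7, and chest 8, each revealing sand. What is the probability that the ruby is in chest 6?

1/4

Apply Bayes' rule, conditioning on where the ruby actually is.
If it is in any of chests 1, 2, 7, and 8 (prior 1/8 each): that chest was opened and seen not to hold the prize — ruled out; weight (1/8)·0 = 0 each.
If it is in any of chests 3, 4, 5, and 6 (prior 1/8 each): the guide picks exactly this set with probability 1/35 regardless, and none is the prize; weight (1/8)·(1/35) = 1/280 each.
The weights sum to 1/70.
So P(the ruby in chest 6 | the guide opened chest 1, chest 2, chest 7, and chest 8) = (1/280) / (1/70) = 1/4.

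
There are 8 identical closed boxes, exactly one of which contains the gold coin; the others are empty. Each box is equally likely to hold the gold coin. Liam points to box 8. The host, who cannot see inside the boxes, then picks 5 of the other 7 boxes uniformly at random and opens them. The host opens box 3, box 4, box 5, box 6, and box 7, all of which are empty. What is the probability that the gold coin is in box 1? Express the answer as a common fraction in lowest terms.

Consider each possible location of the gold coin in turn.
If it is in any of boxes 1, 2, and 8 (prior 1/8 each): the host picks exactly this set with probability 1/21 regardless, and none is the prize; weight (1/8)·(1/21) = 1/168 each.
If it is in any of boxes 3, 4, 5, 6, and 7 (prior 1/8 each): that box was opened and seen not to hold the prize — ruled out; weight (1/8)·0 = 0 each.
The weights sum to 1/56.
So P(the gold coin in box 1 | the host opened box 3, box 4, box 5, box 6, and box 7) = (1/168) / (1/56) = 1/3.

1/3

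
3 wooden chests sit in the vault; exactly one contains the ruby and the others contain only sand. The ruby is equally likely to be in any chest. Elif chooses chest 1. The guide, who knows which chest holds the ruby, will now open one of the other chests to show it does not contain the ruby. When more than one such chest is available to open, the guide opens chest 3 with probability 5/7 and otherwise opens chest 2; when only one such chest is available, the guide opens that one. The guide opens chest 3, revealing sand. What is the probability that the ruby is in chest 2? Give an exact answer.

Apply Bayes' rule, conditioning on where the ruby actually is.
If it is in chest 1 (prior 1/3): chest 3 is available, opened with probability 5/7; weight (1/3)·(5/7) = 5/21.
If it is in chest 2 (prior 1/3): only chest 3 is available, probability 1; weight (1/3)·1 = 1/3.
If it is in chest 3 (prior 1/3): the guide opened chest 3, so this case is ruled out; weight (1/3)·0 = 0.
The weights sum to 4/7.
So P(the ruby in chest 2 | the guide opened chest 3) = (1/3) / (4/7) = 7/12.

7/12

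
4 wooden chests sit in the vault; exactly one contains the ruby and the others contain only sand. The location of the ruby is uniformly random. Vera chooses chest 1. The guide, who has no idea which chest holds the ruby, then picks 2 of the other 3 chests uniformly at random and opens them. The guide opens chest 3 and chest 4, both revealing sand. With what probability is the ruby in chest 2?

1/2

Because the guide chose which chests to open without knowing where the ruby is, the choice is independent of the prize location. Learning that none of the 2 opened chests holds the ruby simply rules out those 2 locations and leaves the remaining 2 chests still equally likely by symmetry.
So P(the ruby in chest 2) = 1/2.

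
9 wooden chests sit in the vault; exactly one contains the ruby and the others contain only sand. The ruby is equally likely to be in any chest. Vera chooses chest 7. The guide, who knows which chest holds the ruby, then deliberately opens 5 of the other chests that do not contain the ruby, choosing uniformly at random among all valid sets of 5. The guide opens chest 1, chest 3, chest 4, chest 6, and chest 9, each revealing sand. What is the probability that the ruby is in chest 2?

Apply Bayes' rule, conditioning on where the ruby actually is.
If it is in any of chests 1, 3, 4, 6, and 9 (prior 1/9 each): that chest was opened and seen not to hold the prize — ruled out; weight (1/9)·0 = 0 each.
If it is in any of chests 2, 5, and 8 (prior 1/9 each): the guide has 21 equally likely choices, so probability 1/21; weight (1/9)·(1/21) = 1/189 each.
If it is in chest 7 (prior 1/9): the guide has 56 equally likely choices, so probability 1/56; weight (1/9)·(1/56) = 1/504.
The weights sum to 1/56.
So P(the ruby in chest 2 | the guide opened chest 1, chest 3, chest 4, chest 6, and chest 9) = (1/189) / (1/56) = 8/27.

8/27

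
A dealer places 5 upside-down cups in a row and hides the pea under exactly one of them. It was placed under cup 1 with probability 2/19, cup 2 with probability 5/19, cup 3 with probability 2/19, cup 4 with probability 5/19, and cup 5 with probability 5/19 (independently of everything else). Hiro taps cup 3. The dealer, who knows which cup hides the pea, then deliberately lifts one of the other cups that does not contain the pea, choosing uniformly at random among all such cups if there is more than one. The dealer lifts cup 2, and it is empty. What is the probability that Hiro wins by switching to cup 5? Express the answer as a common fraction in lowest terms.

10/27

Condition on the true location of the pea.
If it is under cup 1 (prior 2/19): the dealer has 3 equally likely choices, so probability 1/3; weight (2/19)·(1/3) = 2/57.
If it is under cup 2 (prior 5/19): the dealer opened cup 2, so this case is ruled out; weight (5/19)·0 = 0.
If it is under cup 3 (prior 2/19): the dealer has 4 equally likely choices, so probability 1/4; weight (2/19)·(1/4) = 1/38.
If it is under either of cups 4 and 5 (prior 5/19 each): the dealer has 3 equally likely choices, so probability 1/3; weight (5/19)·(1/3) = 5/57 each.
The weights sum to 9/38.
So P(the pea under cup 5 | the dealer opened cup 2) = (5/57) / (9/38) = 10/27.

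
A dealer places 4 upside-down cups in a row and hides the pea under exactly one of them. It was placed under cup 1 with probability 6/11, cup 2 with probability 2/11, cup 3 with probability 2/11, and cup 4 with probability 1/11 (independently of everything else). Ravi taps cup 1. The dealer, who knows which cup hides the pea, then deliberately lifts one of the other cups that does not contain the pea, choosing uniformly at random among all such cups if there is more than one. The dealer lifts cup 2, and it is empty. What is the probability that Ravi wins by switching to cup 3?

2/7

Apply Bayes' rule, conditioning on where the pea actually is.
If it is under cup 1 (prior 6/11): the dealer has 3 equally likely choices, so probability 1/3; weight (6/11)·(1/3) = 2/11.
If it is under cup 2 (prior 2/11): the dealer opened cup 2, so this case is ruled out; weight (2/11)·0 = 0.
If it is under cup 3 (prior 2/11): the dealer has 2 equally likely choices, so probability 1/2; weight (2/11)·(1/2) = 1/11.
If it is under cup 4 (prior 1/11): the dealer has 2 equally likely choices, so probability 1/2; weight (1/11)·(1/2) = 1/22.
The weights sum to 7/22.
So P(the pea under cup 3 | the dealer opened cup 2) = (1/11) / (7/22) = 2/7.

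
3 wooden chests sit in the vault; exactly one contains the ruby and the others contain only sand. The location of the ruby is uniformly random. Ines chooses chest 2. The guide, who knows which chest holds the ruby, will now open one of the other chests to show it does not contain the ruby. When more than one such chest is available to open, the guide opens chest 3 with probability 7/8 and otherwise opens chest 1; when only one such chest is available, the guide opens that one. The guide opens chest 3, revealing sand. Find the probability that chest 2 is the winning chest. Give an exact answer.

Consider each possible location of the ruby in turn.
If it is in chest 1 (prior 1/3): only chest 3 is available, probability 1; weight (1/3)·1 = 1/3.
If it is in chest 2 (prior 1/3): chest 3 is available, opened with probability 7/8; weight (1/3)·(7/8) = 7/24.
If it is in chest 3 (prior 1/3): the guide opened chest 3, so this case is ruled out; weight (1/3)·0 = 0.
The weights sum to 5/8.
So P(the ruby in chest 2 | the guide opened chest 3) = (7/24) / (5/8) = 7/15.

7/15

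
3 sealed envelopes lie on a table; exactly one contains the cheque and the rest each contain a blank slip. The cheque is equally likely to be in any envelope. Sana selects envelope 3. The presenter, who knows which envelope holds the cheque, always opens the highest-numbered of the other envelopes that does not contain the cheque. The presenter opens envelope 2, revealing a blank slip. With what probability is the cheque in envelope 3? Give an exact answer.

Apply Bayes' rule, conditioning on where the cheque actually is.
If it is in either of envelopes 1 and 3 (prior 1/3 each): envelope 2 is the highest-numbered option available, probability 1; weight (1/3)·1 = 1/3 each.
If it is in envelope 2 (prior 1/3): the presenter opened envelope 2, so this case is ruled out; weight (1/3)·0 = 0.
The weights sum to 2/3.
So P(the cheque in envelope 3 | the presenter opened envelope 2) = (1/3) / (2/3) = 1/2.

1/2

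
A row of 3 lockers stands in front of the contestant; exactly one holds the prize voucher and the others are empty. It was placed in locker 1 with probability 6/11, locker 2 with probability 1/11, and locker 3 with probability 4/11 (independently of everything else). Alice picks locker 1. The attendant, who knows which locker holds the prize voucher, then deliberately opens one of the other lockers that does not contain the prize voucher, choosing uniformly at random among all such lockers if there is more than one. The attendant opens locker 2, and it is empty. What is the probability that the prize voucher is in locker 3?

4/7

Condition on the true location of the prize voucher.
If it is in locker 1 (prior 6/11): the attendant has 2 equally likely choices, so probability 1/2; weight (6/11)·(1/2) = 3/11.
If it is in locker 2 (prior 1/11): the attendant opened locker 2, so this case is ruled out; weight (1/11)·0 = 0.
If it is in locker 3 (prior 4/11): the attendant has no choice, probability 1; weight (4/11)·1 = 4/11.
The weights sum to 7/11.
So P(the prize voucher in locker 3 | the attendant opened locker 2) = (4/11) / (7/11) = 4/7.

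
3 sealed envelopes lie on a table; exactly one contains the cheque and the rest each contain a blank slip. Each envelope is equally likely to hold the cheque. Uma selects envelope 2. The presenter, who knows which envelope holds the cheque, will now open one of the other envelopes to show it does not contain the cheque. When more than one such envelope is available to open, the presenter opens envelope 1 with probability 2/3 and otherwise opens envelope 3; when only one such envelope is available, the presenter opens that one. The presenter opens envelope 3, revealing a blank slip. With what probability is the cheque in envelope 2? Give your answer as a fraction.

Condition on the true location of the cheque.
If it is in envelope 1 (prior 1/3): only envelope 3 is available, probability 1; weight (1/3)·1 = 1/3.
If it is in envelope 2 (prior 1/3): envelope 1 is available but not opened, probability 1/3; weight (1/3)·(1/3) = 1/9.
If it is in envelope 3 (prior 1/3): the presenter opened envelope 3, so this case is ruled out; weight (1/3)·0 = 0.
The weights sum to 4/9.
So P(the cheque in envelope 2 | the presenter opened envelope 3) = (1/9) / (4/9) = 1/4.

1/4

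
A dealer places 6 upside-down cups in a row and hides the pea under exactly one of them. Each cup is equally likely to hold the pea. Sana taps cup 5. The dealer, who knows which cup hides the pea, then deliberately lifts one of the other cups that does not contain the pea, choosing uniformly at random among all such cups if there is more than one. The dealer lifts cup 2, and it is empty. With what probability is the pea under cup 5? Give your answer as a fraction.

1/6

Apply Bayes' rule, conditioning on where the pea actually is.
If it is under any of cups 1, 3, 4, and 6 (prior 1/6 each): the dealer has 4 equally likely choices, so probability 1/4; weight (1/6)·(1/4) = 1/24 each.
If it is under cup 2 (prior 1/6): the dealer opened cup 2, so this case is ruled out; weight (1/6)·0 = 0.
If it is under cup 5 (prior 1/6): the dealer has 5 equally likely choices, so probability 1/5; weight (1/6)·(1/5) = 1/30.
The weights sum to 1/5.
So P(the pea under cup 5 | the dealer opened cup 2) = (1/30) / (1/5) = 1/6.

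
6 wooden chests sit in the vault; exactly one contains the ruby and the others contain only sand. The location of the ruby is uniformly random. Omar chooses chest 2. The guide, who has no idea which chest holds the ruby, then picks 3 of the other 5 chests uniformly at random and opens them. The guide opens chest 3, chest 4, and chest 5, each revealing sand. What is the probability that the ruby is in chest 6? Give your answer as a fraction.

1/3

Apply Bayes' rule, conditioning on where the ruby actually is.
If it is in any of chests 1, 2, and 6 (prior 1/6 each): the guide picks exactly this set with probability 1/10 regardless, and none is the prize; weight (1/6)·(1/10) = 1/60 each.
If it is in any of chests 3, 4, and 5 (prior 1/6 each): that chest was opened and seen not to hold the prize — ruled out; weight (1/6)·0 = 0 each.
The weights sum to 1/20.
So P(the ruby in chest 6 | the guide opened chest 3, chest 4, and chest 5) = (1/60) / (1/20) = 1/3.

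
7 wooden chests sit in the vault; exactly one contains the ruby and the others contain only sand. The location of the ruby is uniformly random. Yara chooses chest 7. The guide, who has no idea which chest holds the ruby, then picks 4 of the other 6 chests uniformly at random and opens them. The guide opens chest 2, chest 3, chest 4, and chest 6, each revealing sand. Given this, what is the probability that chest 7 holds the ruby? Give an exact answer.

1/3

Because the guide chose which chests to open without knowing where the ruby is, the choice is independent of the prize location. Learning that none of the 4 opened chests holds the ruby simply rules out those 4 locations and leaves the remaining 3 chests still equally likely by symmetry.
So P(the ruby in chest 7) = 1/3.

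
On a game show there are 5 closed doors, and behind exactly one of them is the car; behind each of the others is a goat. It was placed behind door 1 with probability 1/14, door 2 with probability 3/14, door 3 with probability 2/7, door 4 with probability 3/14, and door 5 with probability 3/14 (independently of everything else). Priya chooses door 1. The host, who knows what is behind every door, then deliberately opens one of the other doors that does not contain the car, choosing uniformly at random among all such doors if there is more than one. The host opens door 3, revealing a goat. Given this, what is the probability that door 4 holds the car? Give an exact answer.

Condition on the true location of the car.
If it is behind door 1 (prior 1/14): the host has 4 equally likely choices, so probability 1/4; weight (1/14)·(1/4) = 1/56.
If it is behind any of doors 2, 4, and 5 (prior 3/14 each): the host has 3 equally likely choices, so probability 1/3; weight (3/14)·(1/3) = 1/14 each.
If it is behind door 3 (prior 2/7): the host opened door 3, so this case is ruled out; weight (2/7)·0 = 0.
The weights sum to 13/56.
So P(the car behind door 4 | the host opened door 3) = (1/14) / (13/56) = 4/13.

4/13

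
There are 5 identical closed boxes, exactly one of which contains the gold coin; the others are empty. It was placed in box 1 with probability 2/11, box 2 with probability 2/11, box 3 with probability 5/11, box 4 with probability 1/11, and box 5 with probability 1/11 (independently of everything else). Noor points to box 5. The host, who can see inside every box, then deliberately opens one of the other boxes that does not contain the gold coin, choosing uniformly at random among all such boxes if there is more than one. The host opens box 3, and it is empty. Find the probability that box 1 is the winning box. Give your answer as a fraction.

Apply Bayes' rule, conditioning on where the gold coin actually is.
If it is in either of boxes 1 and 2 (prior 2/11 each): the host has 3 equally likely choices, so probability 1/3; weight (2/11)·(1/3) = 2/33 each.
If it is in box 3 (prior 5/11): the host opened box 3, so this case is ruled out; weight (5/11)·0 = 0.
If it is in box 4 (prior 1/11): the host has 3 equally likely choices, so probability 1/3; weight (1/11)·(1/3) = 1/33.
If it is in box 5 (prior 1/11): the host has 4 equally likely choices, so probability 1/4; weight (1/11)·(1/4) = 1/44.
The weights sum to 23/132.
So P(the gold coin in box 1 | the host opened box 3) = (2/33) / (23/132) = 8/23.

8/23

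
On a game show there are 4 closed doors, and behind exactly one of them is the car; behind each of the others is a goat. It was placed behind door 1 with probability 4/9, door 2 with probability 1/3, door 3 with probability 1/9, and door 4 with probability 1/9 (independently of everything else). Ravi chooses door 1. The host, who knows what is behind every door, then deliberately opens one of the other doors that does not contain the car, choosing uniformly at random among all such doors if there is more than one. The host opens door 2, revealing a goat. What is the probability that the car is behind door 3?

3/14

Consider each possible location of the car in turn.
If it is behind door 1 (prior 4/9): the host has 3 equally likely choices, so probability 1/3; weight (4/9)·(1/3) = 4/27.
If it is behind door 2 (prior 1/3): the host opened door 2, so this case is ruled out; weight (1/3)·0 = 0.
If it is behind either of doors 3 and 4 (prior 1/9 each): the host has 2 equally likely choices, so probability 1/2; weight (1/9)·(1/2) = 1/18 each.
The weights sum to 7/27.
So P(the car behind door 3 | the host opened door 2) = (1/18) / (7/27) = 3/14.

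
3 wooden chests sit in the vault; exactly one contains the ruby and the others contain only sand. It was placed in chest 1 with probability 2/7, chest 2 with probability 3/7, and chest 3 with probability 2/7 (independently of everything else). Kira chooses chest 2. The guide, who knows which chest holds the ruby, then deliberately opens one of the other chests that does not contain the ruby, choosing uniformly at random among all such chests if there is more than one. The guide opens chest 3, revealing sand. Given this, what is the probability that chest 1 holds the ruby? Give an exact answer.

4/7

Condition on the true location of the ruby.
If it is in chest 1 (prior 2/7): the guide has no choice, probability 1; weight (2/7)·1 = 2/7.
If it is in chest 2 (prior 3/7): the guide has 2 equally likely choices, so probability 1/2; weight (3/7)·(1/2) = 3/14.
If it is in chest 3 (prior 2/7): the guide opened chest 3, so this case is ruled out; weight (2/7)·0 = 0.
The weights sum to 1/2.
So P(the ruby in chest 1 | the guide opened chest 3) = (2/7) / (1/2) = 4/7.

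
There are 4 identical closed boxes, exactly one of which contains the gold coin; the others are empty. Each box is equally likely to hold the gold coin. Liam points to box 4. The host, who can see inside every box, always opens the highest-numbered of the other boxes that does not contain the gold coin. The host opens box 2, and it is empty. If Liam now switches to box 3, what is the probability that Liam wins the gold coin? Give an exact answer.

Condition on the true location of the gold coin.
If it is in either of boxes 1 and 4 (prior 1/4 each): the host would have opened box 3 instead, probability 0; weight (1/4)·0 = 0 each.
If it is in box 2 (prior 1/4): the host opened box 2, so this case is ruled out; weight (1/4)·0 = 0.
If it is in box 3 (prior 1/4): box 2 is the highest-numbered option available, probability 1; weight (1/4)·1 = 1/4.
The weights sum to 1/4.
So P(the gold coin in box 3 | the host opened box 2) = (1/4) / (1/4) = 1.

1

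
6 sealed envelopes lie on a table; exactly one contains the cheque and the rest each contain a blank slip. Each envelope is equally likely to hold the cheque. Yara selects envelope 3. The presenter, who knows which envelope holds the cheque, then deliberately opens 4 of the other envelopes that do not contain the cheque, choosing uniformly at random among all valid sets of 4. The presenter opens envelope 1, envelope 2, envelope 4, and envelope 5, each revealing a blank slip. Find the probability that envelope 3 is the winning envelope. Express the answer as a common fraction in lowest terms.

1/6

Condition on the true location of the cheque.
If it is in any of envelopes 1, 2, 4, and 5 (prior 1/6 each): that envelope was opened and seen not to hold the prize — ruled out; weight (1/6)·0 = 0 each.
If it is in envelope 3 (prior 1/6): the presenter has 5 equally likely choices, so probability 1/5; weight (1/6)·(1/5) = 1/30.
If it is in envelope 6 (prior 1/6): the presenter has no choice, probability 1; weight (1/6)·1 = 1/6.
The weights sum to 1/5.
So P(the cheque in envelope 3 | the presenter opened envelope 1, envelope 2, envelope 4, and envelope 5) = (1/30) / (1/5) = 1/6.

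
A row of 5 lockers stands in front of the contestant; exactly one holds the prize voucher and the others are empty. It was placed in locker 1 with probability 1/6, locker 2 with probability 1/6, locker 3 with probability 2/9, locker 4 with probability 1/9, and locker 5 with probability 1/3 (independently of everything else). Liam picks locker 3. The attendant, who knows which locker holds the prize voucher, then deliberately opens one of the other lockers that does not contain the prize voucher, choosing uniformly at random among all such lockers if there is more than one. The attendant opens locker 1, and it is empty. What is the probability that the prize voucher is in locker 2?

Condition on the true location of the prize voucher.
If it is in locker 1 (prior 1/6): the attendant opened locker 1, so this case is ruled out; weight (1/6)·0 = 0.
If it is in locker 2 (prior 1/6): the attendant has 3 equally likely choices, so probability 1/3; weight (1/6)·(1/3) = 1/18.
If it is in locker 3 (prior 2/9): the attendant has 4 equally likely choices, so probability 1/4; weight (2/9)·(1/4) = 1/18.
If it is in locker 4 (prior 1/9): the attendant has 3 equally likely choices, so probability 1/3; weight (1/9)·(1/3) = 1/27.
If it is in locker 5 (prior 1/3): the attendant has 3 equally likely choices, so probability 1/3; weight (1/3)·(1/3) = 1/9.
The weights sum to 7/27.
So P(the prize voucher in locker 2 | the attendant opened locker 1) = (1/18) / (7/27) = 3/14.

3/14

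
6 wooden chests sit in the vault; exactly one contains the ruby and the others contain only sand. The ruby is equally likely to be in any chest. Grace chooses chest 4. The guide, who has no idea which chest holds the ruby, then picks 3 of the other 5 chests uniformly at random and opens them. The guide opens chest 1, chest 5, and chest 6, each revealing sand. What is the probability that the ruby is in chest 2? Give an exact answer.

Condition on the true location of the ruby.
If it is in any of chests 1, 5, and 6 (prior 1/6 each): that chest was opened and seen not to hold the prize — ruled out; weight (1/6)·0 = 0 each.
If it is in any of chests 2, 3, and 4 (prior 1/6 each): the guide picks exactly this set with probability 1/10 regardless, and none is the prize; weight (1/6)·(1/10) = 1/60 each.
The weights sum to 1/20.
So P(the ruby in chest 2 | the guide opened chest 1, chest 5, and chest 6) = (1/60) / (1/20) = 1/3.

1/3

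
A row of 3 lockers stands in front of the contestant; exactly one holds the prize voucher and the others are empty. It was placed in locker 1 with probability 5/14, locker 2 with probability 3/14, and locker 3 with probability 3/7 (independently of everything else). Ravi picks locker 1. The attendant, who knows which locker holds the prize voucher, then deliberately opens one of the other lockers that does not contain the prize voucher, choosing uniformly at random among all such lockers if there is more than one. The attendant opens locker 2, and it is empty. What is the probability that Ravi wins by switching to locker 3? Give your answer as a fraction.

12/17

Consider each possible location of the prize voucher in turn.
If it is in locker 1 (prior 5/14): the attendant has 2 equally likely choices, so probability 1/2; weight (5/14)·(1/2) = 5/28.
If it is in locker 2 (prior 3/14): the attendant opened locker 2, so this case is ruled out; weight (3/14)·0 = 0.
If it is in locker 3 (prior 3/7): the attendant has no choice, probability 1; weight (3/7)·1 = 3/7.
The weights sum to 17/28.
So P(the prize voucher in locker 3 | the attendant opened locker 2) = (3/7) / (17/28) = 12/17.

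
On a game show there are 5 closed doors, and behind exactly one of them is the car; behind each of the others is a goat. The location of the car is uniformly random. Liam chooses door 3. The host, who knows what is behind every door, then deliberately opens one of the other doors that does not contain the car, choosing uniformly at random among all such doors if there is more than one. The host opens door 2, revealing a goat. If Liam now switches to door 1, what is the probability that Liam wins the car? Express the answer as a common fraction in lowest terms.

Apply Bayes' rule, conditioning on where the car actually is.
If it is behind any of doors 1, 4, and 5 (prior 1/5 each): the host has 3 equally likely choices, so probability 1/3; weight (1/5)·(1/3) = 1/15 each.
If it is behind door 2 (prior 1/5): the host opened door 2, so this case is ruled out; weight (1/5)·0 = 0.
If it is behind door 3 (prior 1/5): the host has 4 equally likely choices, so probability 1/4; weight (1/5)·(1/4) = 1/20.
The weights sum to 1/4.
So P(the car behind door 1 | the host opened door 2) = (1/15) / (1/4) = 4/15.

4/15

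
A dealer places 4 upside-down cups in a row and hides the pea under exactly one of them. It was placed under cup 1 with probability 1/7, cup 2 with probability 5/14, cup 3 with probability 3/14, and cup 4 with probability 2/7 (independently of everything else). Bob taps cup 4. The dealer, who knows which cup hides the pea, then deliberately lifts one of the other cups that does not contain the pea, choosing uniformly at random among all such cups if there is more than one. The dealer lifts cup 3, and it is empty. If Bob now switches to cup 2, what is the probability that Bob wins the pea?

15/29

Apply Bayes' rule, conditioning on where the pea actually is.
If it is under cup 1 (prior 1/7): the dealer has 2 equally likely choices, so probability 1/2; weight (1/7)·(1/2) = 1/14.
If it is under cup 2 (prior 5/14): the dealer has 2 equally likely choices, so probability 1/2; weight (5/14)·(1/2) = 5/28.
If it is under cup 3 (prior 3/14): the dealer opened cup 3, so this case is ruled out; weight (3/14)·0 = 0.
If it is under cup 4 (prior 2/7): the dealer has 3 equally likely choices, so probability 1/3; weight (2/7)·(1/3) = 2/21.
The weights sum to 29/84.
So P(the pea under cup 2 | the dealer opened cup 3) = (5/28) / (29/84) = 15/29.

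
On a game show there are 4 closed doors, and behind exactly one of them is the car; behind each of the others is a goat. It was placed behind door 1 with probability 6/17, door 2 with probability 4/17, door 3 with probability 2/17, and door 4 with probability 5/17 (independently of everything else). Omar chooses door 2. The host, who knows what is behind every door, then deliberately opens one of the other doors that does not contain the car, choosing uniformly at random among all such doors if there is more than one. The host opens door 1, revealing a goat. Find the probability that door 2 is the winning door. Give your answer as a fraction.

8/29

Consider each possible location of the car in turn.
If it is behind door 1 (prior 6/17): the host opened door 1, so this case is ruled out; weight (6/17)·0 = 0.
If it is behind door 2 (prior 4/17): the host has 3 equally likely choices, so probability 1/3; weight (4/17)·(1/3) = 4/51.
If it is behind door 3 (prior 2/17): the host has 2 equally likely choices, so probability 1/2; weight (2/17)·(1/2) = 1/17.
If it is behind door 4 (prior 5/17): the host has 2 equally likely choices, so probability 1/2; weight (5/17)·(1/2) = 5/34.
The weights sum to 29/102.
So P(the car behind door 2 | the host opened door 1) = (4/51) / (29/102) = 8/29.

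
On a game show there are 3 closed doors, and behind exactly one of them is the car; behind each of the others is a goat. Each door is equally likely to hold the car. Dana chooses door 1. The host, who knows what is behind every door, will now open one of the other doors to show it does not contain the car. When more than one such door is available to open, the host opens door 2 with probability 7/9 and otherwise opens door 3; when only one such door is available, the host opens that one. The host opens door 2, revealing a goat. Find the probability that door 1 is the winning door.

7/16

Condition on the true location of the car.
If it is behind door 1 (prior 1/3): door 2 is available, opened with probability 7/9; weight (1/3)·(7/9) = 7/27.
If it is behind door 2 (prior 1/3): the host opened door 2, so this case is ruled out; weight (1/3)·0 = 0.
If it is behind door 3 (prior 1/3): only door 2 is available, probability 1; weight (1/3)·1 = 1/3.
The weights sum to 16/27.
So P(the car behind door 1 | the host opened door 2) = (7/27) / (16/27) = 7/16.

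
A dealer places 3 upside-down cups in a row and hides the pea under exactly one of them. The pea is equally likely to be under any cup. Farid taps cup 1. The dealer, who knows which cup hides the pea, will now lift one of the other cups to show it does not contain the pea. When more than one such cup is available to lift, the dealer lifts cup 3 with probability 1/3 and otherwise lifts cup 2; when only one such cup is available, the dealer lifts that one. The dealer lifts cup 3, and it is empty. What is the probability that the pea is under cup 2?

3/4

Consider each possible location of the pea in turn.
If it is under cup 1 (prior 1/3): cup 3 is available, opened with probability 1/3; weight (1/3)·(1/3) = 1/9.
If it is under cup 2 (prior 1/3): only cup 3 is available, probability 1; weight (1/3)·1 = 1/3.
If it is under cup 3 (prior 1/3): the dealer opened cup 3, so this case is ruled out; weight (1/3)·0 = 0.
The weights sum to 4/9.
So P(the pea under cup 2 | the dealer opened cup 3) = (1/3) / (4/9) = 3/4.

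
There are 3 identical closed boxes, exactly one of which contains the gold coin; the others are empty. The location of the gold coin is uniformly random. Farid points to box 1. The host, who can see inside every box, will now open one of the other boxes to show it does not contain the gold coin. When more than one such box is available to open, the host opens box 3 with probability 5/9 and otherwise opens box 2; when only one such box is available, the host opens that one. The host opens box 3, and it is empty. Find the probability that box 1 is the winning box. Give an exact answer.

Consider each possible location of the gold coin in turn.
If it is in box 1 (prior 1/3): box 3 is available, opened with probability 5/9; weight (1/3)·(5/9) = 5/27.
If it is in box 2 (prior 1/3): only box 3 is available, probability 1; weight (1/3)·1 = 1/3.
If it is in box 3 (prior 1/3): the host opened box 3, so this case is ruled out; weight (1/3)·0 = 0.
The weights sum to 14/27.
So P(the gold coin in box 1 | the host opened box 3) = (5/27) / (14/27) = 5/14.

5/14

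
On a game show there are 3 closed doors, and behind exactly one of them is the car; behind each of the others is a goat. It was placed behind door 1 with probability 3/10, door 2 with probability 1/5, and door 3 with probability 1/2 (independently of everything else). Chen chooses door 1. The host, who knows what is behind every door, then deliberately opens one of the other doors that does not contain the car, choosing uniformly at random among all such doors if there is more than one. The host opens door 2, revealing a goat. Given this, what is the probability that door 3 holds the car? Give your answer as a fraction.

Consider each possible location of the car in turn.
If it is behind door 1 (prior 3/10): the host has 2 equally likely choices, so probability 1/2; weight (3/10)·(1/2) = 3/20.
If it is behind door 2 (prior 1/5): the host opened door 2, so this case is ruled out; weight (1/5)·0 = 0.
If it is behind door 3 (prior 1/2): the host has no choice, probability 1; weight (1/2)·1 = 1/2.
The weights sum to 13/20.
So P(the car behind door 3 | the host opened door 2) = (1/2) / (13/20) = 10/13.

10/13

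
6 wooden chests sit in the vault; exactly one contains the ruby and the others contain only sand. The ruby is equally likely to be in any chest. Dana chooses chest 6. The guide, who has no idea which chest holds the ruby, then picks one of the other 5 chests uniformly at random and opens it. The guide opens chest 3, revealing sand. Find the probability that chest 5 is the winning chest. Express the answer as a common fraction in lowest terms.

Because the guide chose which chest to open without knowing where the ruby is, the choice is independent of the prize location. Learning that chest 3 does not hold the ruby simply rules out that one location and leaves the remaining 5 chests still equally likely by symmetry.
So P(the ruby in chest 5) = 1/5.

1/5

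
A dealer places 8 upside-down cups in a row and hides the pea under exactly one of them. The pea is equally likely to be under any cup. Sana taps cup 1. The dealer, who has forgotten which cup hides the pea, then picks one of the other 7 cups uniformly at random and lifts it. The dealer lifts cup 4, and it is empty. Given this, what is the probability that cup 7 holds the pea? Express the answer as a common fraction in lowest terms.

1/7

Because the dealer chose which cup to lift without knowing where the pea is, the choice is independent of the prize location. Learning that cup 4 does not hold the pea simply rules out that one location and leaves the remaining 7 cups still equally likely by symmetry.
So P(the pea under cup 7) = 1/7.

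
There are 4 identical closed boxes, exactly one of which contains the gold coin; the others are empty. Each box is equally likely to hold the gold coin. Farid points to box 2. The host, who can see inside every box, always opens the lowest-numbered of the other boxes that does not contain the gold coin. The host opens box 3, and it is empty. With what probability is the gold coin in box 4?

0

Condition on the true location of the gold coin.
If it is in box 1 (prior 1/4): box 3 is the lowest-numbered option available, probability 1; weight (1/4)·1 = 1/4.
If it is in either of boxes 2 and 4 (prior 1/4 each): the host would have opened box 1 instead, probability 0; weight (1/4)·0 = 0 each.
If it is in box 3 (prior 1/4): the host opened box 3, so this case is ruled out; weight (1/4)·0 = 0.
The weights sum to 1/4.
So P(the gold coin in box 4 | the host opened box 3) = 0 / (1/4) = 0.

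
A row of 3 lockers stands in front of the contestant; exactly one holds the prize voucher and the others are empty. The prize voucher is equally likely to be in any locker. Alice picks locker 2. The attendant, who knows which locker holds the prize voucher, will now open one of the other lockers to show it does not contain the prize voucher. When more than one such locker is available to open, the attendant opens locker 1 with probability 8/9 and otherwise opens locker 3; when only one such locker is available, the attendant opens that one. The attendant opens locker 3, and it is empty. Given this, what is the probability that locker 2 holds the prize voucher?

Condition on the true location of the prize voucher.
If it is in locker 1 (prior 1/3): only locker 3 is available, probability 1; weight (1/3)·1 = 1/3.
If it is in locker 2 (prior 1/3): locker 1 is available but not opened, probability 1/9; weight (1/3)·(1/9) = 1/27.
If it is in locker 3 (prior 1/3): the attendant opened locker 3, so this case is ruled out; weight (1/3)·0 = 0.
The weights sum to 10/27.
So P(the prize voucher in locker 2 | the attendant opened locker 3) = (1/27) / (10/27) = 1/10.

1/10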